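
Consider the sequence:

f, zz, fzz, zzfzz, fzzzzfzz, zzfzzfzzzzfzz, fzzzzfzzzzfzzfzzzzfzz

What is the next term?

zzfzzfzzzzfzzfzzzzfzzzzfzzfzzzzfzz

From term 3 onward, concatenate the second-to-last term with the last: f·zz = fzz, zz·fzz = zzfzz, …
The next term joins zzfzzfzzzzfzz and fzzzzfzzzzfzzfzzzzfzz.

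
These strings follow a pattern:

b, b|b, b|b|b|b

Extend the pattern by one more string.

Every step duplicates the string with '|' between the halves.
Doubling b|b|b|b with '|' between the halves:

b|b|b|b|b|b|b|b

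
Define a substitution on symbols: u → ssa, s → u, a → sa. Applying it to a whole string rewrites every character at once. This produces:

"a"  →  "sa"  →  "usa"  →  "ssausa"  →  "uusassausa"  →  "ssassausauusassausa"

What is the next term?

uusauusassausassassausauusassausa

φ(ssassausauusassausa) expands symbol-by-symbol to u u sa u u sa ssa u sa ssa ssa u sa u u sa ssa u sa; joining the 19 pieces gives the next term.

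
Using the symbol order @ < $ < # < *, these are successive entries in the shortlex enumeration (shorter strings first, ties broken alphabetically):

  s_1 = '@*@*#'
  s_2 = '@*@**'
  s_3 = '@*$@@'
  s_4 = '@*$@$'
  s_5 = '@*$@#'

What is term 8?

@*$$$

Advancing 3 positions from @*$@# through @*$@# → @*$@* → @*$$@ reaches term 8.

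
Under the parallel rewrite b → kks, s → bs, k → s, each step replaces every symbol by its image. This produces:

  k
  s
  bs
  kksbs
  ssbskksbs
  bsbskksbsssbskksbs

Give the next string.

Replace each of the 18 characters of bsbskksbsssbskksbs in place — kks bs kks bs s s bs kks bs bs bs kks bs s s bs kks bs — and concatenate.

kksbskksbsssbskksbsbsbskksbsssbskksbs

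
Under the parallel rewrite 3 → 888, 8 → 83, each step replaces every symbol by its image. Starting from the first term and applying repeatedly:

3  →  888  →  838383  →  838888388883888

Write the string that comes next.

838888383838388883838383888838383

Replace each of the 15 characters of 838888388883888 in place — 83 888 83 83 83 83 888 83 83 83 83 888 83 83 83 — and concatenate.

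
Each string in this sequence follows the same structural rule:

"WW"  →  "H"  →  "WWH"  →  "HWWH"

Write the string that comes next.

WWHHWWH

From term 3 onward, concatenate the second-to-last term with the last: WW·H = WWH, H·WWH = HWWH, …
So term 5 is WWH·HWWH.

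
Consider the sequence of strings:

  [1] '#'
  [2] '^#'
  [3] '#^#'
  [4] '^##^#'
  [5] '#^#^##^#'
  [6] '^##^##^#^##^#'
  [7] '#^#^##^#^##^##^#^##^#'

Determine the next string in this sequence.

^##^##^#^##^##^#^##^#^##^##^#^##^#

This is a Fibonacci-style word recurrence s(k) = s(k−2)·s(k−1): e.g. #·^# = #^#.
Continuing: ^##^##^#^##^# · #^#^##^#^##^##^#^##^# gives term 8.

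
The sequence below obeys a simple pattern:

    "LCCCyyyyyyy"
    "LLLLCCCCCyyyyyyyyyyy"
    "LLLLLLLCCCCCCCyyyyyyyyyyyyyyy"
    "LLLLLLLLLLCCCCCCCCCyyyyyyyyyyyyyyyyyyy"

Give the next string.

LLLLLLLLLLLLLCCCCCCCCCCCyyyyyyyyyyyyyyyyyyyyyyy

Term n consists of 3n-2 L's, followed by 2n+1 C's, followed by 4n+3 y's (n = 1, 2, …).
For the next term, n = 5, so the run lengths are 13, 11, 23.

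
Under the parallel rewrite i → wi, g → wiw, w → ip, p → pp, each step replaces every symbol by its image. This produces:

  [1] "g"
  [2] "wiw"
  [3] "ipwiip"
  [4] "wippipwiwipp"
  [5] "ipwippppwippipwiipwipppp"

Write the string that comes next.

wippipwippppppppipwippppwippipwiwippipwipppppppp

Replace each of the 24 characters of ipwippppwippipwiipwipppp in place — wi pp ip wi pp pp pp pp ip wi pp pp wi pp ip wi wi pp ip wi pp pp pp pp — and concatenate.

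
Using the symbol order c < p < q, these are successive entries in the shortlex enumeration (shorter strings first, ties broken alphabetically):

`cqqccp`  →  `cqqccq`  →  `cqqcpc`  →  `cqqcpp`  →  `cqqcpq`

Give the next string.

cqqcqc

The successor of cqqcpq increments the rightmost position that isn't already q and resets every position after it to c.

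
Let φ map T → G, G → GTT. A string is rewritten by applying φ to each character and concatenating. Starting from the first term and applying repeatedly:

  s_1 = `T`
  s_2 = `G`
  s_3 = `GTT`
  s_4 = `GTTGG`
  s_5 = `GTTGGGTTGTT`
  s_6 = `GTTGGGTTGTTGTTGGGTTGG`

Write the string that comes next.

Replace each of the 21 characters of GTTGGGTTGTTGTTGGGTTGG in place — GTT G G GTT GTT GTT G G GTT G G GTT G G GTT GTT GTT G G GTT GTT — and concatenate.

GTTGGGTTGTTGTTGGGTTGGGTTGGGTTGTTGTTGGGTTGTT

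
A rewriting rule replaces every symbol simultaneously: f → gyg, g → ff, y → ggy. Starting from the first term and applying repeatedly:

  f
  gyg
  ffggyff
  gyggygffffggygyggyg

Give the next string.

φ(gyggygffffggygyggyg) expands symbol-by-symbol to ff ggy ff ff ggy ff gyg gyg gyg gyg ff ff ggy ff ggy ff ff ggy ff; joining the 19 pieces gives the next term.

ffggyffffggyffgyggyggyggygffffggyffggyffffggyff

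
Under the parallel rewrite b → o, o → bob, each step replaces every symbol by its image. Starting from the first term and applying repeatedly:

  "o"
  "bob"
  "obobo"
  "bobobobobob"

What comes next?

Apply φ to bobobobobob symbol by symbol: b→o, o→bob, b→o, o→bob, b→o, o→bob, b→o, o→bob, b→o, o→bob, b→o; joined: o bob o bob o bob o bob o bob o.

obobobobobobobobobobo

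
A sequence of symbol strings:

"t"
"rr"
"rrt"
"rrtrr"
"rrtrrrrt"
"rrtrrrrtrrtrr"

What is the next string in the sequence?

rrtrrrrtrrtrrrrtrrrrt

Each term (from the third on) is the previous term followed by the one before it: term 3 = rr·t = rrt.
Continuing: rrtrrrrtrrtrr · rrtrrrrt gives term 7.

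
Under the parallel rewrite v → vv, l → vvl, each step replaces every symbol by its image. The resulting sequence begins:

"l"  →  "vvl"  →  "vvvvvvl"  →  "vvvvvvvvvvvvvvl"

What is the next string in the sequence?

Applying the rule to each of the 15 symbols of vvvvvvvvvvvvvvl gives the pieces vv vv vv vv vv vv vv vv vv vv vv vv vv vv vvl, which concatenate to the answer.

vvvvvvvvvvvvvvvvvvvvvvvvvvvvvvl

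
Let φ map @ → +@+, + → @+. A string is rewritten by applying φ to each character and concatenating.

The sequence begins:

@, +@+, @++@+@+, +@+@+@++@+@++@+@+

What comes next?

@++@+@++@+@++@+@+@++@+@++@+@+@++@+@++@+@+

φ(+@+@+@++@+@++@+@+) expands symbol-by-symbol to @+ +@+ @+ +@+ @+ +@+ @+ @+ +@+ @+ +@+ @+ @+ +@+ @+ +@+ @+; joining the 17 pieces gives the next term.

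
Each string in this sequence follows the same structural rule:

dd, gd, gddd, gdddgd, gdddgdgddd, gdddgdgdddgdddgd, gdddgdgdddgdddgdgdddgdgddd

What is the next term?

gdddgdgdddgdddgdgdddgdgdddgdddgdgdddgdddgd

Each term (from the third on) is the previous term followed by the one before it: term 3 = gd·dd = gddd.
Continuing: gdddgdgdddgdddgdgdddgdgddd · gdddgdgdddgdddgd gives term 8.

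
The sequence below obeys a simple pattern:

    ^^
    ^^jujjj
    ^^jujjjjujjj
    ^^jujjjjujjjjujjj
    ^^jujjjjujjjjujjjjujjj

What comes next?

The strings grow by a fixed suffix jujjj each time.
One more step from ^^jujjjjujjjjujjjjujjj gives the answer.

^^jujjjjujjjjujjjjujjjjujjj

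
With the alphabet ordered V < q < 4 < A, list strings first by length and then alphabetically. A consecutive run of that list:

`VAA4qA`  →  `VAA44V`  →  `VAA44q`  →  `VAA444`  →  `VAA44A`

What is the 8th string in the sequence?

VAA4A4

Stepping forward 3 times from VAA44A: VAA44A → VAA4AV → VAA4Aq, then the target.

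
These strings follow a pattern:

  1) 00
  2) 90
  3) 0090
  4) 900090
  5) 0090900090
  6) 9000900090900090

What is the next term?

From term 3 onward, concatenate the second-to-last term with the last: 00·90 = 0090, 90·0090 = 900090, …
The next term joins 0090900090 and 9000900090900090.

00909000909000900090900090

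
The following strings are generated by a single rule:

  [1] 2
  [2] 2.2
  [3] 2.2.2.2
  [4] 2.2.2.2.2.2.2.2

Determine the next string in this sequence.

Each string is two copies of the previous one joined by '.'.
Doubling 2.2.2.2.2.2.2.2 with '.' between the halves:

2.2.2.2.2.2.2.2.2.2.2.2.2.2.2.2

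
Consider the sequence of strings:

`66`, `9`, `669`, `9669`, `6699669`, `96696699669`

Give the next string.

669966996696699669

This is a Fibonacci-style word recurrence s(k) = s(k−2)·s(k−1): e.g. 66·9 = 669.
The next term joins 6699669 and 96696699669.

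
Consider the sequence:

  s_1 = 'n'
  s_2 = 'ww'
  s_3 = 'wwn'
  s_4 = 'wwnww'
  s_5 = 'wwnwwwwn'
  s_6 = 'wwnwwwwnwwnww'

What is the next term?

wwnwwwwnwwnwwwwnwwwwn

Each term (from the third on) is the previous term followed by the one before it: term 3 = ww·n = wwn.
So term 7 is wwnwwwwnwwnww·wwnwwwwn.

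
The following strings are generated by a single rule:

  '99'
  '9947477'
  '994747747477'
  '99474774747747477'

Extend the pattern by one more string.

9947477474774747747477

Each term is the previous one with 47477 appended.
So the next term is 99474774747747477·47477.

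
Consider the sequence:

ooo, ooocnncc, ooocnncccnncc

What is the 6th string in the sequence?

ooocnncccnncccnncccnncccnncc

The strings grow by a fixed suffix cnncc each time.
From ooocnncccnncc, 3 further steps: ooocnncccnncc → ooocnncccnncccnncc → ooocnncccnncccnncccnncc → (answer).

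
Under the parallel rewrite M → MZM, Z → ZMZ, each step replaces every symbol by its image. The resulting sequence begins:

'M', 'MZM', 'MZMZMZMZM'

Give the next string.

Apply φ to MZMZMZMZM symbol by symbol: M→MZM, Z→ZMZ, M→MZM, Z→ZMZ, M→MZM, Z→ZMZ, M→MZM, Z→ZMZ, M→MZM; joined: MZM ZMZ MZM ZMZ MZM ZMZ MZM ZMZ MZM.

MZMZMZMZMZMZMZMZMZMZMZMZMZM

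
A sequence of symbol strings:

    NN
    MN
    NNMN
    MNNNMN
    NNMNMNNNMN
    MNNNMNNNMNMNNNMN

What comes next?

This is a Fibonacci-style word recurrence s(k) = s(k−2)·s(k−1): e.g. NN·MN = NNMN.
The next term joins NNMNMNNNMN and MNNNMNNNMNMNNNMN.

NNMNMNNNMNMNNNMNNNMNMNNNMN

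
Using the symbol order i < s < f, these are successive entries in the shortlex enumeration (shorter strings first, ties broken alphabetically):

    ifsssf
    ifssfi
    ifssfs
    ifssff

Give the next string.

Treat ifssff as a base-3 numeral over the given alphabet and add one, carrying through any trailing f's.

ifsfii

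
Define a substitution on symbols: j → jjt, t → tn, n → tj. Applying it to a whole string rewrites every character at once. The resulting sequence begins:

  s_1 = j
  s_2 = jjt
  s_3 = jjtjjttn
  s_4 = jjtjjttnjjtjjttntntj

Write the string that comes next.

Replace each of the 20 characters of jjtjjttnjjtjjttntntj in place — jjt jjt tn jjt jjt tn tn tj jjt jjt tn jjt jjt tn tn tj tn tj tn jjt — and concatenate.

jjtjjttnjjtjjttntntjjjtjjttnjjtjjttntntjtntjtnjjt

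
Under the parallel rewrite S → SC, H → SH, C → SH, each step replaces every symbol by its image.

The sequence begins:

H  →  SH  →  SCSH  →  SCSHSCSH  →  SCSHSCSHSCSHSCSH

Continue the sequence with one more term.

Rewriting the 16 symbols of SCSHSCSHSCSHSCSH one by one yields SC SH SC SH SC SH SC SH SC SH SC SH SC SH SC SH; concatenated:

SCSHSCSHSCSHSCSHSCSHSCSHSCSHSCSH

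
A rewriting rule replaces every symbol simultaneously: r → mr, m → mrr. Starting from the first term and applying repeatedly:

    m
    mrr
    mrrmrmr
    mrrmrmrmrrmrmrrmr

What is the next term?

mrrmrmrmrrmrmrrmrmrrmrmrmrrmrmrrmrmrmrrmr

Replace each of the 17 characters of mrrmrmrmrrmrmrrmr in place — mrr mr mr mrr mr mrr mr mrr mr mr mrr mr mrr mr mr mrr mr — and concatenate.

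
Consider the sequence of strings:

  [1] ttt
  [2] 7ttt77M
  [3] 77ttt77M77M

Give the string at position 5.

7777ttt77M77M77M77M

Each term wraps the previous one in 7 on the left and 77M on the right.
From 77ttt77M77M, 2 further steps: 77ttt77M77M → 777ttt77M77M77M → (answer).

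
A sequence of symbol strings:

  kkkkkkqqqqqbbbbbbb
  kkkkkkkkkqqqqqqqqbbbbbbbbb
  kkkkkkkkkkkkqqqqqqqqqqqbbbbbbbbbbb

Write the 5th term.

The n-th term is 3n k's then 3n-1 q's then 2n+3 b's, where the shown terms are n = 2, 3, 4.
Setting n = 6 gives 18, 17, 15 characters in each block.

kkkkkkkkkkkkkkkkkkqqqqqqqqqqqqqqqqqbbbbbbbbbbbbbbb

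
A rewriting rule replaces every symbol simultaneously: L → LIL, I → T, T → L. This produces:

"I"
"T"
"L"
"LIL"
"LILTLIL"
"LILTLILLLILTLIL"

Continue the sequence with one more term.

Rewriting the 15 symbols of LILTLILLLILTLIL one by one yields LIL T LIL L LIL T LIL LIL LIL T LIL L LIL T LIL; concatenated:

LILTLILLLILTLILLILLILTLILLLILTLIL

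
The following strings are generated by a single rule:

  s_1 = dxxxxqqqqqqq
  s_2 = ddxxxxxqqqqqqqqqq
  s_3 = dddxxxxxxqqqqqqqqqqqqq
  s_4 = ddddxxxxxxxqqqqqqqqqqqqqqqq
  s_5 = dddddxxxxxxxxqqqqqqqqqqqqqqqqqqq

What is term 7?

dddddddxxxxxxxxxxqqqqqqqqqqqqqqqqqqqqqqqqq

The n-th term is n-1 d's then n+2 x's then 3n+1 q's, where the shown terms are n = 2, 3, 4, 5, 6.
Setting n = 8 gives 7, 10, 25 characters in each block.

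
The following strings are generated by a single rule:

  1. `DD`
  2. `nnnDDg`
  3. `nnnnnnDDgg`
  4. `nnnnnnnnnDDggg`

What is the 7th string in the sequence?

nnnnnnnnnnnnnnnnnnDDgggggg

Every step adds nnn to the front and g to the end of the previous string.
From nnnnnnnnnDDggg, 3 further steps: nnnnnnnnnDDggg → nnnnnnnnnnnnDDgggg → nnnnnnnnnnnnnnnDDggggg → (answer).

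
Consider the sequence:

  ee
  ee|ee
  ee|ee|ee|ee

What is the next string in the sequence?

ee|ee|ee|ee|ee|ee|ee|ee

Each string is two copies of the previous one joined by '|'.
So the next term is two copies of ee|ee|ee|ee with '|' between the halves.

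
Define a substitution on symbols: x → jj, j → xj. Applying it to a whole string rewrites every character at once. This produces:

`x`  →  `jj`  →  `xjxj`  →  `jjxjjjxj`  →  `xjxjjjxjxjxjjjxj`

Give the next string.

Applying the rule to each of the 16 symbols of xjxjjjxjxjxjjjxj gives the pieces jj xj jj xj xj xj jj xj jj xj jj xj xj xj jj xj, which concatenate to the answer.

jjxjjjxjxjxjjjxjjjxjjjxjxjxjjjxj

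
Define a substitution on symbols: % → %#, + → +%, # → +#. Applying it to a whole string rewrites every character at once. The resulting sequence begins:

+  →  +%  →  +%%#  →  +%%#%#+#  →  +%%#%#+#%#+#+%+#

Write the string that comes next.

Replace each of the 16 characters of +%%#%#+#%#+#+%+# in place — +% %# %# +# %# +# +% +# %# +# +% +# +% %# +% +# — and concatenate.

+%%#%#+#%#+#+%+#%#+#+%+#+%%#+%+#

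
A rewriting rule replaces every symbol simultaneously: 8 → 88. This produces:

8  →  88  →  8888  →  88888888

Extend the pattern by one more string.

Rewriting each symbol of 88888888: 8→88, 8→88, 8→88, 8→88, 8→88, 8→88, 8→88, 8→88, which concatenates to 88 88 88 88 88 88 88 88.

8888888888888888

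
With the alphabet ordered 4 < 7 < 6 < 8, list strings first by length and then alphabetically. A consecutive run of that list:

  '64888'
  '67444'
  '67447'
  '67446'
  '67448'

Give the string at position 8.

67476

Continuing the enumeration 3 steps past 67448: 67448 → 67474 → 67477 → (answer).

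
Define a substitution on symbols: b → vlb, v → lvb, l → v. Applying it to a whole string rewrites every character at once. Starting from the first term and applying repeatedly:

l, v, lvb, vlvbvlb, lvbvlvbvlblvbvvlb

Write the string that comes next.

Rewriting the 17 symbols of lvbvlvbvlblvbvvlb one by one yields v lvb vlb lvb v lvb vlb lvb v vlb v lvb vlb lvb lvb v vlb; concatenated:

vlvbvlblvbvlvbvlblvbvvlbvlvbvlblvblvbvvlb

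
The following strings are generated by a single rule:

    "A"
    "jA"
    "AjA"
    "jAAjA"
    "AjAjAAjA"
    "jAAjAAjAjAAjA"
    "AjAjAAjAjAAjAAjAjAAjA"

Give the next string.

Each term (from the third on) is the two preceding terms concatenated in order: term 3 = A·jA = AjA.
The next term joins jAAjAAjAjAAjA and AjAjAAjAjAAjAAjAjAAjA.

jAAjAAjAjAAjAAjAjAAjAjAAjAAjAjAAjA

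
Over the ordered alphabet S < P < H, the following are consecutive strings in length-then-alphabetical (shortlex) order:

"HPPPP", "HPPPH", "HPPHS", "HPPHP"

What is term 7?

Stepping forward 3 times from HPPHP: HPPHP → HPPHH → HPHSS, then the target.

HPHSP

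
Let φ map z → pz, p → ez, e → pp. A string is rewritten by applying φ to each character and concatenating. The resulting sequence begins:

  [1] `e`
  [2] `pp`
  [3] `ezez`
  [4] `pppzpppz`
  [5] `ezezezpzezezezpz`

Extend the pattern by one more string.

Applying the rule to each of the 16 symbols of ezezezpzezezezpz gives the pieces pp pz pp pz pp pz ez pz pp pz pp pz pp pz ez pz, which concatenate to the answer.

pppzpppzpppzezpzpppzpppzpppzezpz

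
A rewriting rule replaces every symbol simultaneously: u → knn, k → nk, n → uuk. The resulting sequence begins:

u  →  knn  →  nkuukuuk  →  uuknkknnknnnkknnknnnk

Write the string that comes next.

Rewriting the 21 symbols of uuknkknnknnnkknnknnnk one by one yields knn knn nk uuk nk nk uuk uuk nk uuk uuk uuk nk nk uuk uuk nk uuk uuk uuk nk; concatenated:

knnknnnkuuknknkuukuuknkuukuukuuknknkuukuuknkuukuukuuknk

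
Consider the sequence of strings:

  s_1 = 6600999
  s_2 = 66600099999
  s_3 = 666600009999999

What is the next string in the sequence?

Each string has the form 6^{n} 0^{n} 9^{2n-1}, where the shown terms are n = 2, 3, 4.
For the next term, n = 5, so the run lengths are 5, 5, 9.

6666600000999999999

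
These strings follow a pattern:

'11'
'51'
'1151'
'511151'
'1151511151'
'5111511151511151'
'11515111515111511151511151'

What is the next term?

511151115151115111515111515111511151511151

Each term (from the third on) is the two preceding terms concatenated in order: term 3 = 11·51 = 1151.
So term 8 is 5111511151511151·11515111515111511151511151.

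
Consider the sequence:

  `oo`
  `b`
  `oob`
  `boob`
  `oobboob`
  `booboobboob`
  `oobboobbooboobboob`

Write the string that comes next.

booboobbooboobboobbooboobboob

From term 3 onward, concatenate the second-to-last term with the last: oo·b = oob, b·oob = boob, …
The next term joins booboobboob and oobboobbooboobboob.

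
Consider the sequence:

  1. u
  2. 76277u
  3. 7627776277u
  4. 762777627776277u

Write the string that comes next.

76277762777627776277u

Each term is the previous one with 76277 prepended.
So the next term is 76277·762777627776277u.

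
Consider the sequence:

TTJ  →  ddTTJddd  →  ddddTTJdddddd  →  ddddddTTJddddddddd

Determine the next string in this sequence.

s(k+1) = dd·s(k)·ddd, so each term gains dd as a prefix and ddd as a suffix.
Applying this once more to ddddddTTJddddddddd:

ddddddddTTJdddddddddddd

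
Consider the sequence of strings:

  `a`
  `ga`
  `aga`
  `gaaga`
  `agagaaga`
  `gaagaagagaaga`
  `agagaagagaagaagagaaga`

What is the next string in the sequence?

gaagaagagaagaagagaagagaagaagagaaga

From term 3 onward, concatenate the second-to-last term with the last: a·ga = aga, ga·aga = gaaga, …
So term 8 is gaagaagagaaga·agagaagagaagaagagaaga.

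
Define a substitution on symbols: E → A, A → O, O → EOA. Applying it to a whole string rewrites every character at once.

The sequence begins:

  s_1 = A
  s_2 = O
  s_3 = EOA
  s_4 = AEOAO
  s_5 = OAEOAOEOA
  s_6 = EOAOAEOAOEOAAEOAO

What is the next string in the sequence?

Rewriting the 17 symbols of EOAOAEOAOEOAAEOAO one by one yields A EOA O EOA O A EOA O EOA A EOA O O A EOA O EOA; concatenated:

AEOAOEOAOAEOAOEOAAEOAOOAEOAOEOA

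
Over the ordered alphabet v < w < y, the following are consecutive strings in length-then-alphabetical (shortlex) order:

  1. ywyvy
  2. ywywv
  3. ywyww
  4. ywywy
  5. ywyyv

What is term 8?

yyvvv

Stepping forward 3 times from ywyyv: ywyyv → ywyyw → ywyyy, then the target.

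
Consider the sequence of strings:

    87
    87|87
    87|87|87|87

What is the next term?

Each string is two copies of the previous one joined by '|'.
Doubling 87|87|87|87 with '|' between the halves:

87|87|87|87|87|87|87|87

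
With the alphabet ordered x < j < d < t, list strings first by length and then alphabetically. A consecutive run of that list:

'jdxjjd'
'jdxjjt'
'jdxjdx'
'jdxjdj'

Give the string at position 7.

Continuing the enumeration 3 steps past jdxjdj: jdxjdj → jdxjdd → jdxjdt → (answer).

jdxjtx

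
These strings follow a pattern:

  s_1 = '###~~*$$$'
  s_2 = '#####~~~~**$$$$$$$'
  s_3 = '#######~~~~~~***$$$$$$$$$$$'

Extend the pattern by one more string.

Reading off run lengths: # runs 3, 5, 7; ~ runs 2, 4, 6; * runs 1, 2, 3; $ runs 3, 7, 11 — each is linear in n (n = 1, 2, …).
Setting n = 4 gives 9, 8, 4, 15 characters in each block.

#########~~~~~~~~****$$$$$$$$$$$$$$$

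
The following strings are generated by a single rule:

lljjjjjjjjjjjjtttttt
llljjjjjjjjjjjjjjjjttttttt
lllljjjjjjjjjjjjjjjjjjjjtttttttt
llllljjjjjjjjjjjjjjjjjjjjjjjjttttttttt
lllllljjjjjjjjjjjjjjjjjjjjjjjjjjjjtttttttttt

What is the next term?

llllllljjjjjjjjjjjjjjjjjjjjjjjjjjjjjjjjttttttttttt

Term n consists of n-1 l's, followed by 4n j's, followed by n+3 t's, where the shown terms are n = 3, 4, 5, 6, 7.
At n = 8 the blocks have lengths 7, 32, 11.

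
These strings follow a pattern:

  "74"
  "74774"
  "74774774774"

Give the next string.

74774774774774774774774

s(k+1) = s(k)·7·s(k) — each term doubles the last with '7' between the halves.
So the next term is two copies of 74774774774 with '7' between the halves.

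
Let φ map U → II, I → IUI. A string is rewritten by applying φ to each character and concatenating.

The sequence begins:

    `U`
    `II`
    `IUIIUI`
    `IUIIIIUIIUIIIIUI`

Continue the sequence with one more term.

Replace each of the 16 characters of IUIIIIUIIUIIIIUI in place — IUI II IUI IUI IUI IUI II IUI IUI II IUI IUI IUI IUI II IUI — and concatenate.

IUIIIIUIIUIIUIIUIIIIUIIUIIIIUIIUIIUIIUIIIIUI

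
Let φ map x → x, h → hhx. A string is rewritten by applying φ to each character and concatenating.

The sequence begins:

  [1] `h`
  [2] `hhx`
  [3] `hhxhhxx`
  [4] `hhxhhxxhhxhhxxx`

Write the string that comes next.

hhxhhxxhhxhhxxxhhxhhxxhhxhhxxxx

φ(hhxhhxxhhxhhxxx) expands symbol-by-symbol to hhx hhx x hhx hhx x x hhx hhx x hhx hhx x x x; joining the 15 pieces gives the next term.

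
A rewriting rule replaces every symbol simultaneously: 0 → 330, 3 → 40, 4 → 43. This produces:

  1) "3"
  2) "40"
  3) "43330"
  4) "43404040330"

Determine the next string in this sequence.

43404333043330433304040330

Rewriting each symbol of 43404040330: 4→43, 3→40, 4→43, 0→330, 4→43, 0→330, 4→43, 0→330, 3→40, 3→40, 0→330, which concatenates to 43 40 43 330 43 330 43 330 40 40 330.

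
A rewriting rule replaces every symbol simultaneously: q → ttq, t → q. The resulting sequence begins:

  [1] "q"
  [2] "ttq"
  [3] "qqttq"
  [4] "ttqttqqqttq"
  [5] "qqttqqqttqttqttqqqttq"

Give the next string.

Applying the rule to each of the 21 symbols of qqttqqqttqttqttqqqttq gives the pieces ttq ttq q q ttq ttq ttq q q ttq q q ttq q q ttq ttq ttq q q ttq, which concatenate to the answer.

ttqttqqqttqttqttqqqttqqqttqqqttqttqttqqqttq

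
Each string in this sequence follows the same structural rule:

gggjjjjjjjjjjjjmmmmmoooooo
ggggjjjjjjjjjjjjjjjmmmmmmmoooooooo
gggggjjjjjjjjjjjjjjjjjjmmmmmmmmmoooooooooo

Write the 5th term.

Term n consists of n g's, followed by 3n+3 j's, followed by 2n-1 m's, followed by 2n o's, where the shown terms are n = 3, 4, 5.
For term 5, n = 7, so the run lengths are 7, 24, 13, 14.

gggggggjjjjjjjjjjjjjjjjjjjjjjjjmmmmmmmmmmmmmoooooooooooooo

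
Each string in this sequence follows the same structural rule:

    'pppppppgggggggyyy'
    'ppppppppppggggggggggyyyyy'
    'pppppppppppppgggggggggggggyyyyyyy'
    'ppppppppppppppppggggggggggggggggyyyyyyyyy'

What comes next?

Reading off run lengths: p runs 7, 10, 13, 16; g runs 7, 10, 13, 16; y runs 3, 5, 7, 9 — each is linear in n, where the shown terms are n = 2, 3, 4, 5.
At n = 6 the blocks have lengths 19, 19, 11.

pppppppppppppppppppgggggggggggggggggggyyyyyyyyyyy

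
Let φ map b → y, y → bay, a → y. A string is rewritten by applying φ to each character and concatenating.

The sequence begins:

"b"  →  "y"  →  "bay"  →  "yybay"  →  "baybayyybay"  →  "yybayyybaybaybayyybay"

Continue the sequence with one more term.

baybayyybaybaybayyybayyybayyybaybaybayyybay

Replace each of the 21 characters of yybayyybaybaybayyybay in place — bay bay y y bay bay bay y y bay y y bay y y bay bay bay y y bay — and concatenate.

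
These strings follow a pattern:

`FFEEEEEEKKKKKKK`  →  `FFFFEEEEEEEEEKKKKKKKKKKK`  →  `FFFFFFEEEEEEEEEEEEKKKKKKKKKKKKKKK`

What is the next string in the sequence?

Term n consists of 2n F's, followed by 3n+3 E's, followed by 4n+3 K's (n = 1, 2, …).
At n = 4 the blocks have lengths 8, 15, 19.

FFFFFFFFEEEEEEEEEEEEEEEKKKKKKKKKKKKKKKKKKK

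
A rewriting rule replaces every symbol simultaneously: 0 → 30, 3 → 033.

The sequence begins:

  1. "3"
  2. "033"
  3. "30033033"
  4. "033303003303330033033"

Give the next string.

Rewriting the 21 symbols of 033303003303330033033 one by one yields 30 033 033 033 30 033 30 30 033 033 30 033 033 033 30 30 033 033 30 033 033; concatenated:

3003303303330033303003303330033033033303003303330033033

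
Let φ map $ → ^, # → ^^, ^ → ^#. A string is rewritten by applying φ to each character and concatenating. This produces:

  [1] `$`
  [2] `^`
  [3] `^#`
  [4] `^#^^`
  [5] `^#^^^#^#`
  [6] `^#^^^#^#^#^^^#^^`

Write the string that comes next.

^#^^^#^#^#^^^#^^^#^^^#^#^#^^^#^#

Replace each of the 16 characters of ^#^^^#^#^#^^^#^^ in place — ^# ^^ ^# ^# ^# ^^ ^# ^^ ^# ^^ ^# ^# ^# ^^ ^# ^# — and concatenate.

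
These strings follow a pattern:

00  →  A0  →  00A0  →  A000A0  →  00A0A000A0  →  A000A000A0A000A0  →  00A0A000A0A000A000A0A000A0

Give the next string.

Each term (from the third on) is the two preceding terms concatenated in order: term 3 = 00·A0 = 00A0.
The next term joins A000A000A0A000A0 and 00A0A000A0A000A000A0A000A0.

A000A000A0A000A000A0A000A0A000A000A0A000A0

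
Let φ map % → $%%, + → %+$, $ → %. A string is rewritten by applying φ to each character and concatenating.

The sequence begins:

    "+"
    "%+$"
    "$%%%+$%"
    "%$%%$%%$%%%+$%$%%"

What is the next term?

$%%%$%%$%%%$%%$%%%$%%$%%$%%%+$%$%%%$%%$%%

Applying the rule to each of the 17 symbols of %$%%$%%$%%%+$%$%% gives the pieces $%% % $%% $%% % $%% $%% % $%% $%% $%% %+$ % $%% % $%% $%%, which concatenate to the answer.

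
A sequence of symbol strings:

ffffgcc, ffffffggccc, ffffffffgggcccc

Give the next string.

The n-th term is 2n f's then n-1 g's then n c's, where the shown terms are n = 2, 3, 4.
At n = 5 the blocks have lengths 10, 4, 5.

ffffffffffggggccccc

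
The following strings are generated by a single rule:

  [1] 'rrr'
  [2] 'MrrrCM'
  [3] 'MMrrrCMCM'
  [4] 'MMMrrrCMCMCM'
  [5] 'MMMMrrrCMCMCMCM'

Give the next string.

Every step adds M to the front and CM to the end of the previous string.
One more step from MMMMrrrCMCMCMCM gives the answer.

MMMMMrrrCMCMCMCMCM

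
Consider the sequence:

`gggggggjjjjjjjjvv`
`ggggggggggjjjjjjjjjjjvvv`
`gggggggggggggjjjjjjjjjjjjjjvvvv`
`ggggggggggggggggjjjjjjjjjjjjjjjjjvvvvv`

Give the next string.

Reading off run lengths: g runs 7, 10, 13, 16; j runs 8, 11, 14, 17; v runs 2, 3, 4, 5 — each is linear in n, where the shown terms are n = 2, 3, 4, 5.
Setting n = 6 gives 19, 20, 6 characters in each block.

gggggggggggggggggggjjjjjjjjjjjjjjjjjjjjvvvvvv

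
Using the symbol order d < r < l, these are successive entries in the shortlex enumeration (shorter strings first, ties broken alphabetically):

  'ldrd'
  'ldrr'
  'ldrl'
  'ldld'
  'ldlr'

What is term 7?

lrdd

Continuing the enumeration 2 steps past ldlr: ldlr → ldll → (answer).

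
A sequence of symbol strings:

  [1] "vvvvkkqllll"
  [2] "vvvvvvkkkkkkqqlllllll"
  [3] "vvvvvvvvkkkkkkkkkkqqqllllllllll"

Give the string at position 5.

Each string has the form v^{2n+2} k^{4n-2} q^{n} l^{3n+1} (n = 1, 2, …).
Setting n = 5 gives 12, 18, 5, 16 characters in each block.

vvvvvvvvvvvvkkkkkkkkkkkkkkkkkkqqqqqllllllllllllllll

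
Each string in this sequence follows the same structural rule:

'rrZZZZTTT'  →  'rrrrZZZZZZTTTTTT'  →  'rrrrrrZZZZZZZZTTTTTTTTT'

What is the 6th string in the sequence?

rrrrrrrrrrrrZZZZZZZZZZZZZZTTTTTTTTTTTTTTTTTT

Term n consists of 2n r's, followed by 2n+2 Z's, followed by 3n T's (n = 1, 2, …).
At n = 6 the blocks have lengths 12, 14, 18.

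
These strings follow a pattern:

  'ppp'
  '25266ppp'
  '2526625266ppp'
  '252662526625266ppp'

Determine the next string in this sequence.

Every step adds 25266 at the front: s(k+1) = 25266·s(k).
Applying this once more to 252662526625266ppp:

25266252662526625266ppp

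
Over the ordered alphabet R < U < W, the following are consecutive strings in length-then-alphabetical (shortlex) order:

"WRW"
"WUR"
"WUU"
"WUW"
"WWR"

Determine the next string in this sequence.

The successor of WWR increments the rightmost position that isn't already W and resets every position after it to R.

WWU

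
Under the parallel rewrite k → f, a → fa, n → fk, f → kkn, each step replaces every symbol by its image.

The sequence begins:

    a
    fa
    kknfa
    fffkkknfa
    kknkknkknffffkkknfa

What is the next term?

Rewriting the 19 symbols of kknkknkknffffkkknfa one by one yields f f fk f f fk f f fk kkn kkn kkn kkn f f f fk kkn fa; concatenated:

fffkfffkfffkkknkknkknkknffffkkknfa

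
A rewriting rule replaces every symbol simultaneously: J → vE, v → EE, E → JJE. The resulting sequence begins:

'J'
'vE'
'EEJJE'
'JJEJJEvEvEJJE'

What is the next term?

vEvEJJEvEvEJJEEEJJEEEJJEvEvEJJE

φ(JJEJJEvEvEJJE) expands symbol-by-symbol to vE vE JJE vE vE JJE EE JJE EE JJE vE vE JJE; joining the 13 pieces gives the next term.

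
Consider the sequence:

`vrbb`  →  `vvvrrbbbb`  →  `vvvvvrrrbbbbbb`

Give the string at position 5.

The n-th term is 2n-1 v's then n r's then 2n b's (n = 1, 2, …).
For term 5, n = 5, so the run lengths are 9, 5, 10.

vvvvvvvvvrrrrrbbbbbbbbbb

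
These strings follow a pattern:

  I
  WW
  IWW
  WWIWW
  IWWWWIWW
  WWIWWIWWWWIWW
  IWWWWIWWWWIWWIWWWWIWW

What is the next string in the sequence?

WWIWWIWWWWIWWIWWWWIWWWWIWWIWWWWIWW

Each term (from the third on) is the two preceding terms concatenated in order: term 3 = I·WW = IWW.
The next term joins WWIWWIWWWWIWW and IWWWWIWWWWIWWIWWWWIWW.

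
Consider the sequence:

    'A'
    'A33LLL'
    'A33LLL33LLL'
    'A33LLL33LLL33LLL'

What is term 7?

A33LLL33LLL33LLL33LLL33LLL33LLL

Every step adds 33LLL to the end: s(k+1) = s(k)·33LLL.
From A33LLL33LLL33LLL, 3 further steps: A33LLL33LLL33LLL → A33LLL33LLL33LLL33LLL → A33LLL33LLL33LLL33LLL33LLL → (answer).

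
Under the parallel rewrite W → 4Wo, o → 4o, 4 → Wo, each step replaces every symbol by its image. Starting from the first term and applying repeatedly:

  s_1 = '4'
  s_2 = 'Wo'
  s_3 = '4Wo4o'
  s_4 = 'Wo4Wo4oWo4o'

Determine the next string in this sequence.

Expanding Wo4Wo4oWo4o: W→4Wo, o→4o, 4→Wo, W→4Wo, o→4o, 4→Wo, o→4o, W→4Wo, o→4o, 4→Wo, o→4o. Concatenated: 4Wo 4o Wo 4Wo 4o Wo 4o 4Wo 4o Wo 4o.

4Wo4oWo4Wo4oWo4o4Wo4oWo4o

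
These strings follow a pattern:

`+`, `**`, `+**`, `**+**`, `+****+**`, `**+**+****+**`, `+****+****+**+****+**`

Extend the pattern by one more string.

**+**+****+**+****+****+**+****+**

From term 3 onward, concatenate the second-to-last term with the last: +·** = +**, **·+** = **+**, …
So term 8 is **+**+****+**·+****+****+**+****+**.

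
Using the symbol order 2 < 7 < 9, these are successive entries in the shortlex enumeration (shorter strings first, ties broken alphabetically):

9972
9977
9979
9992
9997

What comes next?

Find the rightmost character of 9997 below 9, bump it to the next letter, and reset everything to its right to 2.

9999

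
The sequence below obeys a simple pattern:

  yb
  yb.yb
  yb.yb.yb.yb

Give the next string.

yb.yb.yb.yb.yb.yb.yb.yb

Each string is two copies of the previous one joined by '.'.
One more doubling of yb.yb.yb.yb gives the answer.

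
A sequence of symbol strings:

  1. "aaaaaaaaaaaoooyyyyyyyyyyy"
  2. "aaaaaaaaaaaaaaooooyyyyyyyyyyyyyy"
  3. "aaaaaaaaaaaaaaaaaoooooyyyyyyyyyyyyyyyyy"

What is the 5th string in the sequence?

aaaaaaaaaaaaaaaaaaaaaaaoooooooyyyyyyyyyyyyyyyyyyyyyyy

Each string has the form a^{3n+2} o^{n} y^{3n+2}, where the shown terms are n = 3, 4, 5.
For term 5, n = 7, so the run lengths are 23, 7, 23.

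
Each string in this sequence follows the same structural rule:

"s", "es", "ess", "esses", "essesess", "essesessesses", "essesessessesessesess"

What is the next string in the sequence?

Each term (from the third on) is the previous term followed by the one before it: term 3 = es·s = ess.
The next term joins essesessessesessesess and essesessesses.

essesessessesessesessessesessesses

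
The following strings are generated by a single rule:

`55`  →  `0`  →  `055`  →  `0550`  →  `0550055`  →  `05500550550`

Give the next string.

055005505500550055

From term 3 onward, concatenate the last term with the second-to-last: 0·55 = 055, 055·0 = 0550, …
So term 7 is 05500550550·0550055.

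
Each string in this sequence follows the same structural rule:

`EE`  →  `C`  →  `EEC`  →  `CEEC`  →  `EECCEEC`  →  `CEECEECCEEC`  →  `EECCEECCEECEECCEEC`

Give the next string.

CEECEECCEECEECCEECCEECEECCEEC

Each term (from the third on) is the two preceding terms concatenated in order: term 3 = EE·C = EEC.
Continuing: CEECEECCEEC · EECCEECCEECEECCEEC gives term 8.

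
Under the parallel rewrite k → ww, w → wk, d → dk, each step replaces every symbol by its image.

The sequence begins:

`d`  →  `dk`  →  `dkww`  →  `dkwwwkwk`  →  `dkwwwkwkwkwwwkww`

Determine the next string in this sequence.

dkwwwkwkwkwwwkwwwkwwwkwkwkwwwkwk

Replace each of the 16 characters of dkwwwkwkwkwwwkww in place — dk ww wk wk wk ww wk ww wk ww wk wk wk ww wk wk — and concatenate.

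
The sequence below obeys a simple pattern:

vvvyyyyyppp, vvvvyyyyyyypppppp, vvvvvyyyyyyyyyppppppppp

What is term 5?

vvvvvvvyyyyyyyyyyyyyppppppppppppppp

The n-th term is n+2 v's then 2n+3 y's then 3n p's (n = 1, 2, …).
For term 5, n = 5, so the run lengths are 7, 13, 15.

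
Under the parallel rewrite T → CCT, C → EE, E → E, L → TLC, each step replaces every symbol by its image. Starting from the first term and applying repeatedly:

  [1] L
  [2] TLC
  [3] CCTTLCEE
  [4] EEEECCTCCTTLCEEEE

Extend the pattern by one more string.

φ(EEEECCTCCTTLCEEEE) expands symbol-by-symbol to E E E E EE EE CCT EE EE CCT CCT TLC EE E E E E; joining the 17 pieces gives the next term.

EEEEEEEECCTEEEECCTCCTTLCEEEEEE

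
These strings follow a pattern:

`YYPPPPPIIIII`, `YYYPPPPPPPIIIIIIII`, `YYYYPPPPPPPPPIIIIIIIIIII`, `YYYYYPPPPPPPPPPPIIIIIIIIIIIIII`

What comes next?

YYYYYYPPPPPPPPPPPPPIIIIIIIIIIIIIIIII

Each string has the form Y^{n} P^{2n+1} I^{3n-1}, where the shown terms are n = 2, 3, 4, 5.
Setting n = 6 gives 6, 13, 17 characters in each block.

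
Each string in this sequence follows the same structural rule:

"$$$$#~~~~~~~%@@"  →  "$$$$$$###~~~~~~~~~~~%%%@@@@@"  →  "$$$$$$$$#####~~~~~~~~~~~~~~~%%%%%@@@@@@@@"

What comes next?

$$$$$$$$$$#######~~~~~~~~~~~~~~~~~~~%%%%%%%@@@@@@@@@@@

The n-th term is 2n+2 $'s then 2n-1 #'s then 4n+3 ~'s then 2n-1 %'s then 3n-1 @'s (n = 1, 2, …).
For the next term, n = 4, so the run lengths are 10, 7, 19, 7, 11.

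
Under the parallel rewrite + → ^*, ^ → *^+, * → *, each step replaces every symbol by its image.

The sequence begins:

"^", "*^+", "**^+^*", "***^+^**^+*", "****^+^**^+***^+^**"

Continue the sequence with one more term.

Rewriting the 19 symbols of ****^+^**^+***^+^** one by one yields * * * * *^+ ^* *^+ * * *^+ ^* * * * *^+ ^* *^+ * *; concatenated:

*****^+^**^+***^+^*****^+^**^+**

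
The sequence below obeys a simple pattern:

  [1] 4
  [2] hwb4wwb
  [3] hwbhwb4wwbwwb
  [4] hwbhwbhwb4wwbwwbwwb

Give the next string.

Every step adds hwb to the front and wwb to the end of the previous string.
One more step from hwbhwbhwb4wwbwwbwwb gives the answer.

hwbhwbhwbhwb4wwbwwbwwbwwb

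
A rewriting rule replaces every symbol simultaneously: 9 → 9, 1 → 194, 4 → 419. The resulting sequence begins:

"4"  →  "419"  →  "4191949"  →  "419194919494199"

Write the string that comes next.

4191949194941991949419941919499

Applying the rule to each of the 15 symbols of 419194919494199 gives the pieces 419 194 9 194 9 419 9 194 9 419 9 419 194 9 9, which concatenate to the answer.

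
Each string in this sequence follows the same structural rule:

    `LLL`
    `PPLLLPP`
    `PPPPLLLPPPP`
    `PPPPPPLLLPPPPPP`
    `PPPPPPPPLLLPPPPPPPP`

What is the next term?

Every step adds PP to the front and PP to the end of the previous string.
Applying this once more to PPPPPPPPLLLPPPPPPPP:

PPPPPPPPPPLLLPPPPPPPPPP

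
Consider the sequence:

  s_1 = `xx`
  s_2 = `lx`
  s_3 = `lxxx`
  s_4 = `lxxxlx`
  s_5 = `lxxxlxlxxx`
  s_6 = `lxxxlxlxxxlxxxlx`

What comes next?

lxxxlxlxxxlxxxlxlxxxlxlxxx

Each term (from the third on) is the previous term followed by the one before it: term 3 = lx·xx = lxxx.
So term 7 is lxxxlxlxxxlxxxlx·lxxxlxlxxx.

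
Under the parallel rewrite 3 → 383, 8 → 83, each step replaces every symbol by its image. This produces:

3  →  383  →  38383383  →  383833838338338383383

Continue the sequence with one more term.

3838338383383383833838338338383383383833838338338383383

φ(383833838338338383383) expands symbol-by-symbol to 383 83 383 83 383 383 83 383 83 383 383 83 383 383 83 383 83 383 383 83 383; joining the 21 pieces gives the next term.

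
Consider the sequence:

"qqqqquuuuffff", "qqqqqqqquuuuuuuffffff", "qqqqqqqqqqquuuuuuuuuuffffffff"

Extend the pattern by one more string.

qqqqqqqqqqqqqquuuuuuuuuuuuuffffffffff

Reading off run lengths: q runs 5, 8, 11; u runs 4, 7, 10; f runs 4, 6, 8 — each is linear in n, where the shown terms are n = 2, 3, 4.
At n = 5 the blocks have lengths 14, 13, 10.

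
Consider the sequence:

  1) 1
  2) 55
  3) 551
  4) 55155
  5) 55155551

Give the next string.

5515555155155

From term 3 onward, concatenate the last term with the second-to-last: 55·1 = 551, 551·55 = 55155, …
The next term joins 55155551 and 55155.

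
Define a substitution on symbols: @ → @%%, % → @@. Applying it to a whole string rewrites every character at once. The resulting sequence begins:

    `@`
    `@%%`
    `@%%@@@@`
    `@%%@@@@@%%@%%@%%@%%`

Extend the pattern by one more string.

@%%@@@@@%%@%%@%%@%%@%%@@@@@%%@@@@@%%@@@@@%%@@@@

Applying the rule to each of the 19 symbols of @%%@@@@@%%@%%@%%@%% gives the pieces @%% @@ @@ @%% @%% @%% @%% @%% @@ @@ @%% @@ @@ @%% @@ @@ @%% @@ @@, which concatenate to the answer.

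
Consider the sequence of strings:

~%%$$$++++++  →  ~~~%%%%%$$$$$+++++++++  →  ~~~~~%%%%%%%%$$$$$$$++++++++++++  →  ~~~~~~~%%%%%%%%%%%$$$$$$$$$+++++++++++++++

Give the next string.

The n-th term is 2n-1 ~'s then 3n-1 %'s then 2n+1 $'s then 3n+3 +'s (n = 1, 2, …).
At n = 5 the blocks have lengths 9, 14, 11, 18.

~~~~~~~~~%%%%%%%%%%%%%%$$$$$$$$$$$++++++++++++++++++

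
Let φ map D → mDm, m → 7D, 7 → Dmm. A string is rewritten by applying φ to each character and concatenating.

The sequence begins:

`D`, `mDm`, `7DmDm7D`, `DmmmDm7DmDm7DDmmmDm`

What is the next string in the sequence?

Replace each of the 19 characters of DmmmDm7DmDm7DDmmmDm in place — mDm 7D 7D 7D mDm 7D Dmm mDm 7D mDm 7D Dmm mDm mDm 7D 7D 7D mDm 7D — and concatenate.

mDm7D7D7DmDm7DDmmmDm7DmDm7DDmmmDmmDm7D7D7DmDm7D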